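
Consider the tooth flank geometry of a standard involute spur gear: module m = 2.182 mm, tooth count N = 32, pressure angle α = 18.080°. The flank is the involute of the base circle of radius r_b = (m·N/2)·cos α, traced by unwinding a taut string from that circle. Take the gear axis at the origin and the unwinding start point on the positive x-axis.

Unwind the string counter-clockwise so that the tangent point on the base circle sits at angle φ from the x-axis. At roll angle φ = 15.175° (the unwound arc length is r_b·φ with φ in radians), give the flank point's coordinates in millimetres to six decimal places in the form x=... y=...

pitch radius r_p = m·N/2 = 2.182·32/2 = 34.912000
base radius r_b = r_p·cos α = 34.912000·cos 18.080° = 33.188189
roll angle φ = 15.175° = 0.26485371 rad
x = r_b·(cos φ + φ·sin φ) = 33.188189·(0.96513080 + 0.26485371·0.26176809) = 34.331889
y = r_b·(sin φ − φ·cos φ) = 33.188189·(0.26176809 − 0.26485371·0.96513080) = 0.204094

x=34.331889 y=0.204094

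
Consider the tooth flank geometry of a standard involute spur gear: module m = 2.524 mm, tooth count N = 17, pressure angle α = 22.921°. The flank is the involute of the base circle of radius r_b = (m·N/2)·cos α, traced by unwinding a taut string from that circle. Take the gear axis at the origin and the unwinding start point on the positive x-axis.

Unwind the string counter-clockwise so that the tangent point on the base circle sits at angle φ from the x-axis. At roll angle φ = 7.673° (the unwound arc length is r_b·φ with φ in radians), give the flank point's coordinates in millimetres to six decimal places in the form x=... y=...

pitch radius r_p = m·N/2 = 2.524·17/2 = 21.454000
base radius r_b = r_p·cos α = 21.454000·cos 22.921° = 19.760051
roll angle φ = 7.673° = 0.13391911 rad
x = r_b·(cos φ + φ·sin φ) = 19.760051·(0.99104623 + 0.13391911·0.13351918) = 19.936449
y = r_b·(sin φ − φ·cos φ) = 19.760051·(0.13351918 − 0.13391911·0.99104623) = 0.015791

x=19.936449 y=0.015791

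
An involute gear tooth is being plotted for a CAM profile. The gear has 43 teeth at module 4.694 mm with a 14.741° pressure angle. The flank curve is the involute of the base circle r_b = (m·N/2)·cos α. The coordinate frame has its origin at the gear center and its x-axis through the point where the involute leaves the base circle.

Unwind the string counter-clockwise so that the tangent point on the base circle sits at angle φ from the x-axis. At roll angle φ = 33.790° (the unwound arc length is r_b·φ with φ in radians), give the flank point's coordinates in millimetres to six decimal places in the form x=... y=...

x=113.124351 y=6.443790

pitch radius r_p = m·N/2 = 4.694·43/2 = 100.921000
base radius r_b = r_p·cos α = 100.921000·cos 14.741° = 97.599278
roll angle φ = 33.790° = 0.58974675 rad
x = r_b·(cos φ + φ·sin φ) = 97.599278·(0.83108155 + 0.58974675·0.55615057) = 113.124351
y = r_b·(sin φ − φ·cos φ) = 97.599278·(0.55615057 − 0.58974675·0.83108155) = 6.443790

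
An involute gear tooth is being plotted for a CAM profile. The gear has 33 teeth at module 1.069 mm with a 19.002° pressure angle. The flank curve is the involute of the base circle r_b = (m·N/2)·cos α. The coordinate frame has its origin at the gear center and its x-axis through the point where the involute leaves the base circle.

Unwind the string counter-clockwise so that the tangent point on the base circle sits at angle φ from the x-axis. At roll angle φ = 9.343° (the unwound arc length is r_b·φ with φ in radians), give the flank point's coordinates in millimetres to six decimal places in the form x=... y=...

pitch radius r_p = m·N/2 = 1.069·33/2 = 17.638500
base radius r_b = r_p·cos α = 17.638500·cos 19.002° = 16.677329
roll angle φ = 9.343° = 0.16306611 rad
x = r_b·(cos φ + φ·sin φ) = 16.677329·(0.98673416 + 0.16306611·0.16234440) = 16.897587
y = r_b·(sin φ − φ·cos φ) = 16.677329·(0.16234440 − 0.16306611·0.98673416) = 0.024040

x=16.897587 y=0.024040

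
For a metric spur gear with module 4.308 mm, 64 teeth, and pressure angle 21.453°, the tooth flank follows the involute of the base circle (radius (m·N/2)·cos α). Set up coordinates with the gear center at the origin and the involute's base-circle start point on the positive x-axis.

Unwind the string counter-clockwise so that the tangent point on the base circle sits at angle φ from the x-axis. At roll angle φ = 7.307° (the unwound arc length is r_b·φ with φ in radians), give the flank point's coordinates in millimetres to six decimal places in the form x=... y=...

pitch radius r_p = m·N/2 = 4.308·64/2 = 137.856000
base radius r_b = r_p·cos α = 137.856000·cos 21.453° = 128.305046
roll angle φ = 7.307° = 0.12753121 rad
x = r_b·(cos φ + φ·sin φ) = 128.305046·(0.99187891 + 0.12753121·0.12718579) = 129.344198
y = r_b·(sin φ − φ·cos φ) = 128.305046·(0.12718579 − 0.12753121·0.99187891) = 0.088566

x=129.344198 y=0.088566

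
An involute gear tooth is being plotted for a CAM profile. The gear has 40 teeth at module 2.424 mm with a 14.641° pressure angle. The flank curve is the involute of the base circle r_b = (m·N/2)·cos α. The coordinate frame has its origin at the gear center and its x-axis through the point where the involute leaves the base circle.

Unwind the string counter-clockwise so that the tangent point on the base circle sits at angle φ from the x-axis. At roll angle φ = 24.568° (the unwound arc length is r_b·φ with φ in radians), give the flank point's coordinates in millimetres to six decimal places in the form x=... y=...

x=51.021709 y=1.210154

pitch radius r_p = m·N/2 = 2.424·40/2 = 48.480000
base radius r_b = r_p·cos α = 48.480000·cos 14.641° = 46.905784
roll angle φ = 24.568° = 0.42879249 rad
x = r_b·(cos φ + φ·sin φ) = 46.905784·(0.90946846 + 0.42879249·0.41577291) = 51.021709
y = r_b·(sin φ − φ·cos φ) = 46.905784·(0.41577291 − 0.42879249·0.90946846) = 1.210154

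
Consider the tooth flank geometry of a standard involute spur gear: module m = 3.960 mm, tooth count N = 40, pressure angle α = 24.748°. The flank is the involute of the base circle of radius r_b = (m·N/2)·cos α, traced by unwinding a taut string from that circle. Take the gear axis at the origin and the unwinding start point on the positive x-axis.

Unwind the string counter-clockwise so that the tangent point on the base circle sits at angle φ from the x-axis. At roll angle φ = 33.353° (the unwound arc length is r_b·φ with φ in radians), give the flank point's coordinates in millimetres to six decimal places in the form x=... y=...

pitch radius r_p = m·N/2 = 3.960·40/2 = 79.200000
base radius r_b = r_p·cos α = 79.200000·cos 24.748° = 71.926097
roll angle φ = 33.353° = 0.58211967 rad
x = r_b·(cos φ + φ·sin φ) = 71.926097·(0.83529914 + 0.58211967·0.54979573) = 83.099532
y = r_b·(sin φ − φ·cos φ) = 71.926097·(0.54979573 − 0.58211967·0.83529914) = 4.571023

x=83.099532 y=4.571023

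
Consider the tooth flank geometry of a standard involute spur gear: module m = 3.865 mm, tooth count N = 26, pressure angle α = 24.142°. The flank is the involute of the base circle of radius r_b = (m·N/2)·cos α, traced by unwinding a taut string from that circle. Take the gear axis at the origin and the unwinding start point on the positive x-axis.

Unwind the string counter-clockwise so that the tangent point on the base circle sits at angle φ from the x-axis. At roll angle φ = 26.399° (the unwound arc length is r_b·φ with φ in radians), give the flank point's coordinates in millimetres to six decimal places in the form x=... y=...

x=50.461821 y=1.463416

pitch radius r_p = m·N/2 = 3.865·26/2 = 50.245000
base radius r_b = r_p·cos α = 50.245000·cos 24.142° = 45.850301
roll angle φ = 26.399° = 0.46074947 rad
x = r_b·(cos φ + φ·sin φ) = 45.850301·(0.89571952 + 0.46074947·0.44461955) = 50.461821
y = r_b·(sin φ − φ·cos φ) = 45.850301·(0.44461955 − 0.46074947·0.89571952) = 1.463416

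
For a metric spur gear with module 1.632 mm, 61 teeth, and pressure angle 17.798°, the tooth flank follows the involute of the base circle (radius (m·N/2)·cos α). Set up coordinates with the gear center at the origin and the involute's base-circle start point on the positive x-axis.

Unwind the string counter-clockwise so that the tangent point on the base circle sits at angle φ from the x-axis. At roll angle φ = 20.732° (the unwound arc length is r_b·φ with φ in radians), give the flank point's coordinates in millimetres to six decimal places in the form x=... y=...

pitch radius r_p = m·N/2 = 1.632·61/2 = 49.776000
base radius r_b = r_p·cos α = 49.776000·cos 17.798° = 47.393724
roll angle φ = 20.732° = 0.36184166 rad
x = r_b·(cos φ + φ·sin φ) = 47.393724·(0.93524647 + 0.36184166·0.35399724) = 50.395520
y = r_b·(sin φ − φ·cos φ) = 47.393724·(0.35399724 − 0.36184166·0.93524647) = 0.738684

x=50.395520 y=0.738684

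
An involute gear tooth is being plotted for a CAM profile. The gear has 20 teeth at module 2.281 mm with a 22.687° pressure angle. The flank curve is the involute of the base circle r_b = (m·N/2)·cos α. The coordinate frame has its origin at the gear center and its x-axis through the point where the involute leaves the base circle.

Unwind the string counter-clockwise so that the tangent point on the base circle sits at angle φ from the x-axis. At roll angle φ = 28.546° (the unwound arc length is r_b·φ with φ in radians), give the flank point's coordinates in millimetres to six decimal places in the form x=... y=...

x=23.497181 y=0.846211

pitch radius r_p = m·N/2 = 2.281·20/2 = 22.810000
base radius r_b = r_p·cos α = 22.810000·cos 22.687° = 21.045091
roll angle φ = 28.546° = 0.49822169 rad
x = r_b·(cos φ + φ·sin φ) = 21.045091·(0.87843374 + 0.49822169·0.47786417) = 23.497181
y = r_b·(sin φ − φ·cos φ) = 21.045091·(0.47786417 − 0.49822169·0.87843374) = 0.846211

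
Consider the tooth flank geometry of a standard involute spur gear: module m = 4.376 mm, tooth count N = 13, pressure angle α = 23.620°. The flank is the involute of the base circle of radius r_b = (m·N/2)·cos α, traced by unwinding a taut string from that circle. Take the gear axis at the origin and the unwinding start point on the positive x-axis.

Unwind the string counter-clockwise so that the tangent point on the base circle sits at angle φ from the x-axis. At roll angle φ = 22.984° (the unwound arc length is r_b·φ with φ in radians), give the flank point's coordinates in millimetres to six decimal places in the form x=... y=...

pitch radius r_p = m·N/2 = 4.376·13/2 = 28.444000
base radius r_b = r_p·cos α = 28.444000·cos 23.620° = 26.061045
roll angle φ = 22.984° = 0.40114648 rad
x = r_b·(cos φ + φ·sin φ) = 26.061045·(0.92061393 + 0.40114648·0.39047406) = 28.074292
y = r_b·(sin φ − φ·cos φ) = 26.061045·(0.39047406 − 0.40114648·0.92061393) = 0.551791

x=28.074292 y=0.551791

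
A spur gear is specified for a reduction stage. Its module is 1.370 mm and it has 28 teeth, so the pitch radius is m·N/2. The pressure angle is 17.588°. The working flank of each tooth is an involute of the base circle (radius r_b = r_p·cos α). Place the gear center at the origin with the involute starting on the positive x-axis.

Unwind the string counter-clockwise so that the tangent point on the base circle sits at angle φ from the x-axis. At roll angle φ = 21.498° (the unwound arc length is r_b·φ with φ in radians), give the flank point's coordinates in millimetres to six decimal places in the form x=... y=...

x=19.525466 y=0.317421

pitch radius r_p = m·N/2 = 1.370·28/2 = 19.180000
base radius r_b = r_p·cos α = 19.180000·cos 17.588° = 18.283411
roll angle φ = 21.498° = 0.37521088 rad
x = r_b·(cos φ + φ·sin φ) = 18.283411·(0.93043036 + 0.37521088·0.36646875) = 19.525466
y = r_b·(sin φ − φ·cos φ) = 18.283411·(0.36646875 − 0.37521088·0.93043036) = 0.317421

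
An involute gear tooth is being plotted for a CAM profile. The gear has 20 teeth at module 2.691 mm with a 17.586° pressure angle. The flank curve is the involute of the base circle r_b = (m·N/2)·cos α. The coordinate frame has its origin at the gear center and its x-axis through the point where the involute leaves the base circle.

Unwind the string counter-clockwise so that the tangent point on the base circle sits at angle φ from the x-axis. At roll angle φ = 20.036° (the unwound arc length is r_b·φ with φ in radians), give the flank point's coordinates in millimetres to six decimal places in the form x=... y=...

pitch radius r_p = m·N/2 = 2.691·20/2 = 26.910000
base radius r_b = r_p·cos α = 26.910000·cos 17.586° = 25.652348
roll angle φ = 20.036° = 0.34969417 rad
x = r_b·(cos φ + φ·sin φ) = 25.652348·(0.93947754 + 0.34969417·0.34261050) = 27.173185
y = r_b·(sin φ − φ·cos φ) = 25.652348·(0.34261050 − 0.34969417·0.93947754) = 0.361203

x=27.173185 y=0.361203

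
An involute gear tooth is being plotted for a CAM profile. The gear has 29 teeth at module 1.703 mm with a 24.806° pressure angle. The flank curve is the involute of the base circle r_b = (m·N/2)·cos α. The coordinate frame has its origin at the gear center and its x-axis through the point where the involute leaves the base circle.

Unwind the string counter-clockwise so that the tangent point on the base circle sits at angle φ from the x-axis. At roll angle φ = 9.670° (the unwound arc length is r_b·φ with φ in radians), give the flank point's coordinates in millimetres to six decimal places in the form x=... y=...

x=22.732090 y=0.035817

pitch radius r_p = m·N/2 = 1.703·29/2 = 24.693500
base radius r_b = r_p·cos α = 24.693500·cos 24.806° = 22.415118
roll angle φ = 9.670° = 0.16877334 rad
x = r_b·(cos φ + φ·sin φ) = 22.415118·(0.98579155 + 0.16877334·0.16797324) = 22.732090
y = r_b·(sin φ − φ·cos φ) = 22.415118·(0.16797324 − 0.16877334·0.98579155) = 0.035817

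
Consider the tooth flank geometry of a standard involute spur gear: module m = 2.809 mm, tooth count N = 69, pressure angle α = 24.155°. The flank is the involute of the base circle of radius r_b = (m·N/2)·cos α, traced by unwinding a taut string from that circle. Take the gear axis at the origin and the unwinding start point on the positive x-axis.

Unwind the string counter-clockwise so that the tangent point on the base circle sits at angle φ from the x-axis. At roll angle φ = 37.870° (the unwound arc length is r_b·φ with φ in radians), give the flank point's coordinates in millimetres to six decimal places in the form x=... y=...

pitch radius r_p = m·N/2 = 2.809·69/2 = 96.910500
base radius r_b = r_p·cos α = 96.910500·cos 24.155° = 88.425190
roll angle φ = 37.870° = 0.66095619 rad
x = r_b·(cos φ + φ·sin φ) = 88.425190·(0.78940562 + 0.66095619·0.61387195) = 105.681196
y = r_b·(sin φ − φ·cos φ) = 88.425190·(0.61387195 − 0.66095619·0.78940562) = 8.144793

x=105.681196 y=8.144793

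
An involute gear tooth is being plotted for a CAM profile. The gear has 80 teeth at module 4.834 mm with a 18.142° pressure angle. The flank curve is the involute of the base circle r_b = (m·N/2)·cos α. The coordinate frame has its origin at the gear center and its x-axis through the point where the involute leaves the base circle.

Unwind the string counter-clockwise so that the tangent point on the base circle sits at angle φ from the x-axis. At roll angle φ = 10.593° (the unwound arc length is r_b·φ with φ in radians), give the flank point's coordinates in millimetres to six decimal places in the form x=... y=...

pitch radius r_p = m·N/2 = 4.834·80/2 = 193.360000
base radius r_b = r_p·cos α = 193.360000·cos 18.142° = 183.747637
roll angle φ = 10.593° = 0.18488273 rad
x = r_b·(cos φ + φ·sin φ) = 183.747637·(0.98295782 + 0.18488273·0.18383126) = 186.861248
y = r_b·(sin φ − φ·cos φ) = 183.747637·(0.18383126 − 0.18488273·0.98295782) = 0.385749

x=186.861248 y=0.385749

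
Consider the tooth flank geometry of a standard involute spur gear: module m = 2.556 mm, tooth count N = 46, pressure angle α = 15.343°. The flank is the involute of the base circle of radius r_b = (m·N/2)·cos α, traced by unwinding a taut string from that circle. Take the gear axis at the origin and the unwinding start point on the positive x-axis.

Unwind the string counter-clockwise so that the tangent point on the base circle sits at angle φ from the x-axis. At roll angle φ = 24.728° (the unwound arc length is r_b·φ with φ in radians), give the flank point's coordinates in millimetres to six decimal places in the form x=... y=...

x=61.729362 y=1.491057

pitch radius r_p = m·N/2 = 2.556·46/2 = 58.788000
base radius r_b = r_p·cos α = 58.788000·cos 15.343° = 56.692743
roll angle φ = 24.728° = 0.43158502 rad
x = r_b·(cos φ + φ·sin φ) = 56.692743·(0.90830386 + 0.43158502·0.41831100) = 61.729362
y = r_b·(sin φ − φ·cos φ) = 56.692743·(0.41831100 − 0.43158502·0.90830386) = 1.491057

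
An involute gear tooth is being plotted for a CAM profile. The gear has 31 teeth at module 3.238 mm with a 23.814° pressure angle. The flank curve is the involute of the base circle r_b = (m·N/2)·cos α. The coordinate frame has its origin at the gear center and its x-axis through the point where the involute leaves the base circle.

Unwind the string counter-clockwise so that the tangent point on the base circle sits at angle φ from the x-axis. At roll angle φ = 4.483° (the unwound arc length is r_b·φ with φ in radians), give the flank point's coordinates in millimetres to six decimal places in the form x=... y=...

x=46.056294 y=0.007327

pitch radius r_p = m·N/2 = 3.238·31/2 = 50.189000
base radius r_b = r_p·cos α = 50.189000·cos 23.814° = 45.915961
roll angle φ = 4.483° = 0.07824311 rad
x = r_b·(cos φ + φ·sin φ) = 45.915961·(0.99694057 + 0.07824311·0.07816330) = 46.056294
y = r_b·(sin φ − φ·cos φ) = 45.915961·(0.07816330 − 0.07824311·0.99694057) = 0.007327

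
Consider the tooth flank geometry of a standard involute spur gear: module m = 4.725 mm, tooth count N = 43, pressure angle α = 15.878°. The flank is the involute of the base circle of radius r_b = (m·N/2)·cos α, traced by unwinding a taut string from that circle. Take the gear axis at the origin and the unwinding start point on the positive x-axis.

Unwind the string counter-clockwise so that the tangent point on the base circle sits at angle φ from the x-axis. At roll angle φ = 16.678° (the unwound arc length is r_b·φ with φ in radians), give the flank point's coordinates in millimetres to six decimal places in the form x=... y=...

x=101.763901 y=0.796534

pitch radius r_p = m·N/2 = 4.725·43/2 = 101.587500
base radius r_b = r_p·cos α = 101.587500·cos 15.878° = 97.711574
roll angle φ = 16.678° = 0.29108601 rad
x = r_b·(cos φ + φ·sin φ) = 97.711574·(0.95793276 + 0.29108601·0.28699272) = 101.763901
y = r_b·(sin φ − φ·cos φ) = 97.711574·(0.28699272 − 0.29108601·0.95793276) = 0.796534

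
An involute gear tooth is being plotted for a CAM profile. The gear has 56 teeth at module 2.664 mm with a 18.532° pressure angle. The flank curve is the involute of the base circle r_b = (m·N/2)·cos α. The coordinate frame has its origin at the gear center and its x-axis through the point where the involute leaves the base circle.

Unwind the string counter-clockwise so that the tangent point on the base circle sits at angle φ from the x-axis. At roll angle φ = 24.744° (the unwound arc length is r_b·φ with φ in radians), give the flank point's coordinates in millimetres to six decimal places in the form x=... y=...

x=77.015048 y=1.863660

pitch radius r_p = m·N/2 = 2.664·56/2 = 74.592000
base radius r_b = r_p·cos α = 74.592000·cos 18.532° = 70.724128
roll angle φ = 24.744° = 0.43186427 rad
x = r_b·(cos φ + φ·sin φ) = 70.724128·(0.90818701 + 0.43186427·0.41856463) = 77.015048
y = r_b·(sin φ − φ·cos φ) = 70.724128·(0.41856463 − 0.43186427·0.90818701) = 1.863660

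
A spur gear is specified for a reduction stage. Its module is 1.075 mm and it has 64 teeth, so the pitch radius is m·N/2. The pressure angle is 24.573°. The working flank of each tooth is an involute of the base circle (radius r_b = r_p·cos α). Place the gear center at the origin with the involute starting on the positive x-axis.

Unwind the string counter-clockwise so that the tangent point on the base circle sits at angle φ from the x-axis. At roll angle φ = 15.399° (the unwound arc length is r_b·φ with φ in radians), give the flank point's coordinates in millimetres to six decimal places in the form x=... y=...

pitch radius r_p = m·N/2 = 1.075·64/2 = 34.400000
base radius r_b = r_p·cos α = 34.400000·cos 24.573° = 31.284467
roll angle φ = 15.399° = 0.26876325 rad
x = r_b·(cos φ + φ·sin φ) = 31.284467·(0.96410004 + 0.26876325·0.26553929) = 32.394041
y = r_b·(sin φ − φ·cos φ) = 31.284467·(0.26553929 − 0.26876325·0.96410004) = 0.200991

x=32.394041 y=0.200991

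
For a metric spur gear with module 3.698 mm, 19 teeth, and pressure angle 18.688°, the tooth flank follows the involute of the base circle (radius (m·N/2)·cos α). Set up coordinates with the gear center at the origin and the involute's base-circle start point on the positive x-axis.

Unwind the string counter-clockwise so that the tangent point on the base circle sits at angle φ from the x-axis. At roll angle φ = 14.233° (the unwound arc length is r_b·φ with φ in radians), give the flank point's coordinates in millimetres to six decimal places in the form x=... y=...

x=34.289815 y=0.169000

pitch radius r_p = m·N/2 = 3.698·19/2 = 35.131000
base radius r_b = r_p·cos α = 35.131000·cos 18.688° = 33.278803
roll angle φ = 14.233° = 0.24841271 rad
x = r_b·(cos φ + φ·sin φ) = 33.278803·(0.96930390 + 0.24841271·0.24586571) = 34.289815
y = r_b·(sin φ − φ·cos φ) = 33.278803·(0.24586571 − 0.24841271·0.96930390) = 0.169000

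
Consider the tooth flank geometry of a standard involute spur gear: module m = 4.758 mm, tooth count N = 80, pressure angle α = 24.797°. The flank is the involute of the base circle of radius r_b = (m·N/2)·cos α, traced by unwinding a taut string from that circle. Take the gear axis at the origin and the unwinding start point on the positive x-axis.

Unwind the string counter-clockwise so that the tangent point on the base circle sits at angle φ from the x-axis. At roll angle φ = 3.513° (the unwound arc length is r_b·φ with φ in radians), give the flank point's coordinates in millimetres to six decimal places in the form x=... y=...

x=173.096839 y=0.013270

pitch radius r_p = m·N/2 = 4.758·80/2 = 190.320000
base radius r_b = r_p·cos α = 190.320000·cos 24.797° = 172.772389
roll angle φ = 3.513° = 0.06131342 rad
x = r_b·(cos φ + φ·sin φ) = 172.772389·(0.99812092 + 0.06131342·0.06127501) = 173.096839
y = r_b·(sin φ − φ·cos φ) = 172.772389·(0.06127501 − 0.06131342·0.99812092) = 0.013270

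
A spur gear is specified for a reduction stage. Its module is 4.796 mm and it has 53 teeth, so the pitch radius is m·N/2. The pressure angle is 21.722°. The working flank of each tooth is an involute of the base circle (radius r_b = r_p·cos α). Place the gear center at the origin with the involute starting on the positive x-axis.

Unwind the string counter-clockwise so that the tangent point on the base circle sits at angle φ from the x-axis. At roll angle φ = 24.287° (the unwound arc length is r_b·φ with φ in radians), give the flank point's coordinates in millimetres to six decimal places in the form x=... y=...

pitch radius r_p = m·N/2 = 4.796·53/2 = 127.094000
base radius r_b = r_p·cos α = 127.094000·cos 21.722° = 118.069122
roll angle φ = 24.287° = 0.42388812 rad
x = r_b·(cos φ + φ·sin φ) = 118.069122·(0.91149662 + 0.42388812·0.41130756) = 128.204767
y = r_b·(sin φ − φ·cos φ) = 118.069122·(0.41130756 − 0.42388812·0.91149662) = 2.944050

x=128.204767 y=2.944050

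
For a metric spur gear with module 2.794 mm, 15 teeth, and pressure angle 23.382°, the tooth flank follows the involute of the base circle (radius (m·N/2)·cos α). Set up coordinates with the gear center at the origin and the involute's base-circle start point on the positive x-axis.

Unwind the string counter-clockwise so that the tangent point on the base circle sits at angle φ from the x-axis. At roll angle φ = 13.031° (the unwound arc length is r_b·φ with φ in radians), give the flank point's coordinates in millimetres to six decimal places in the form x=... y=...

pitch radius r_p = m·N/2 = 2.794·15/2 = 20.955000
base radius r_b = r_p·cos α = 20.955000·cos 23.382° = 19.234162
roll angle φ = 13.031° = 0.22743385 rad
x = r_b·(cos φ + φ·sin φ) = 19.234162·(0.97424821 + 0.22743385·0.22547821) = 19.725202
y = r_b·(sin φ − φ·cos φ) = 19.234162·(0.22547821 − 0.22743385·0.97424821) = 0.075036

x=19.725202 y=0.075036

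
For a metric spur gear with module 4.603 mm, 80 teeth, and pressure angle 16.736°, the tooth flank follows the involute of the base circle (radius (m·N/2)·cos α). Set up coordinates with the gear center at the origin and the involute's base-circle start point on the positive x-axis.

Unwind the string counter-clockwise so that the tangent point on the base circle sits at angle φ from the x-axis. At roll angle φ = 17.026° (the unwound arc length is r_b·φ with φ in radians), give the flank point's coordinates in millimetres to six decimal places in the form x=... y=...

pitch radius r_p = m·N/2 = 4.603·80/2 = 184.120000
base radius r_b = r_p·cos α = 184.120000·cos 16.736° = 176.320999
roll angle φ = 17.026° = 0.29715976 rad
x = r_b·(cos φ + φ·sin φ) = 176.320999·(0.95617198 + 0.29715976·0.29280563) = 183.934899
y = r_b·(sin φ − φ·cos φ) = 176.320999·(0.29280563 − 0.29715976·0.95617198) = 1.528667

x=183.934899 y=1.528667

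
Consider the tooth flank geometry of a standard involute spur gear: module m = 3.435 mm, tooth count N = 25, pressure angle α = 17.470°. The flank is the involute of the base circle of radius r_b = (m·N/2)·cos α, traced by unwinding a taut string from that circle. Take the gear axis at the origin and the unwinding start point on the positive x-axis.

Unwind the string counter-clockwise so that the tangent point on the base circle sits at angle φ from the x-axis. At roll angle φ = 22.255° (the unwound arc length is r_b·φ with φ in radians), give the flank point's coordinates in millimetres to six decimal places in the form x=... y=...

x=43.931054 y=0.788052

pitch radius r_p = m·N/2 = 3.435·25/2 = 42.937500
base radius r_b = r_p·cos α = 42.937500·cos 17.470° = 40.956976
roll angle φ = 22.255° = 0.38842303 rad
x = r_b·(cos φ + φ·sin φ) = 40.956976·(0.92550746 + 0.38842303·0.37872938) = 43.931054
y = r_b·(sin φ − φ·cos φ) = 40.956976·(0.37872938 − 0.38842303·0.92550746) = 0.788052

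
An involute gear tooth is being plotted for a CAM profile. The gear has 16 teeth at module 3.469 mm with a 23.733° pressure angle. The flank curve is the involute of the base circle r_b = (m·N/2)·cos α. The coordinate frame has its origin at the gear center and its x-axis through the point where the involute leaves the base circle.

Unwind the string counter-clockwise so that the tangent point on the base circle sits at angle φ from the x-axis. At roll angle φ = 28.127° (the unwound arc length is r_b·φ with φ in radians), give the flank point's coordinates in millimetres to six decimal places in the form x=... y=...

x=28.284261 y=0.977909

pitch radius r_p = m·N/2 = 3.469·16/2 = 27.752000
base radius r_b = r_p·cos α = 27.752000·cos 23.733° = 25.405039
roll angle φ = 28.127° = 0.49090876 rad
x = r_b·(cos φ + φ·sin φ) = 25.405039·(0.88190481 + 0.49090876·0.47142752) = 28.284261
y = r_b·(sin φ − φ·cos φ) = 25.405039·(0.47142752 − 0.49090876·0.88190481) = 0.977909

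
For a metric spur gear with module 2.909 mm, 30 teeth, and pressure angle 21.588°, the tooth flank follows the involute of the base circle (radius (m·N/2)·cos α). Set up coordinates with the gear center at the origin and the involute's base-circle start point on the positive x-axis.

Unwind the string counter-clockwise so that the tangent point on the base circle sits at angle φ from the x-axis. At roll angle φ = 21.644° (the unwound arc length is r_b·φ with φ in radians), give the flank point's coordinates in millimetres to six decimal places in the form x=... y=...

pitch radius r_p = m·N/2 = 2.909·30/2 = 43.635000
base radius r_b = r_p·cos α = 43.635000·cos 21.588° = 40.574160
roll angle φ = 21.644° = 0.37775906 rad
x = r_b·(cos φ + φ·sin φ) = 40.574160·(0.92949351 + 0.37775906·0.36883846) = 43.366701
y = r_b·(sin φ − φ·cos φ) = 40.574160·(0.36883846 − 0.37775906·0.92949351) = 0.718725

x=43.366701 y=0.718725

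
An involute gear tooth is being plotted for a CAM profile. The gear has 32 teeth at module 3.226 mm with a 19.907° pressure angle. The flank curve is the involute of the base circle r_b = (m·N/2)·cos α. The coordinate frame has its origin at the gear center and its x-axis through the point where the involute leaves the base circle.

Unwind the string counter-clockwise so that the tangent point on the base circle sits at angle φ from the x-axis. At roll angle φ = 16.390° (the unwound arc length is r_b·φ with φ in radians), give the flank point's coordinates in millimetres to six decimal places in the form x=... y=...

pitch radius r_p = m·N/2 = 3.226·32/2 = 51.616000
base radius r_b = r_p·cos α = 51.616000·cos 19.907° = 48.531765
roll angle φ = 16.390° = 0.28605946 rad
x = r_b·(cos φ + φ·sin φ) = 48.531765·(0.95936324 + 0.28605946·0.28217402) = 50.477005
y = r_b·(sin φ − φ·cos φ) = 48.531765·(0.28217402 − 0.28605946·0.95936324) = 0.375592

x=50.477005 y=0.375592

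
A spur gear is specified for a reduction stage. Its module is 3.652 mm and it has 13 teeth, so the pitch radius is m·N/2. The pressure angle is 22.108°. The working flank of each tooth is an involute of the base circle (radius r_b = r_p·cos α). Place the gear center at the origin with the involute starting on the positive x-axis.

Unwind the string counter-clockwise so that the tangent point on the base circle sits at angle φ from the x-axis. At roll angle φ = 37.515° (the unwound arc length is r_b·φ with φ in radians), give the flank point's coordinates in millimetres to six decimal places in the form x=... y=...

x=26.213586 y=1.970924

pitch radius r_p = m·N/2 = 3.652·13/2 = 23.738000
base radius r_b = r_p·cos α = 23.738000·cos 22.108° = 21.992689
roll angle φ = 37.515° = 0.65476027 rad
x = r_b·(cos φ + φ·sin φ) = 21.992689·(0.79319394 + 0.65476027·0.60896911) = 26.213586
y = r_b·(sin φ − φ·cos φ) = 21.992689·(0.60896911 − 0.65476027·0.79319394) = 1.970924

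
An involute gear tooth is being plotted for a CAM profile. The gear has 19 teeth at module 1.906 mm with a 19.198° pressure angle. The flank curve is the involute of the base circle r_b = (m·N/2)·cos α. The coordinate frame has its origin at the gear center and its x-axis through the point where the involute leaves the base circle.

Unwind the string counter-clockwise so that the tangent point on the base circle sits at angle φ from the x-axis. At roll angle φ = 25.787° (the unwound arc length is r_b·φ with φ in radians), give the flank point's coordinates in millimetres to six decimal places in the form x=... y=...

x=18.745211 y=0.509199

pitch radius r_p = m·N/2 = 1.906·19/2 = 18.107000
base radius r_b = r_p·cos α = 18.107000·cos 19.198° = 17.100031
roll angle φ = 25.787° = 0.45006805 rad
x = r_b·(cos φ + φ·sin φ) = 17.100031·(0.90041750 + 0.45006805·0.43502681) = 18.745211
y = r_b·(sin φ − φ·cos φ) = 17.100031·(0.43502681 − 0.45006805·0.90041750) = 0.509199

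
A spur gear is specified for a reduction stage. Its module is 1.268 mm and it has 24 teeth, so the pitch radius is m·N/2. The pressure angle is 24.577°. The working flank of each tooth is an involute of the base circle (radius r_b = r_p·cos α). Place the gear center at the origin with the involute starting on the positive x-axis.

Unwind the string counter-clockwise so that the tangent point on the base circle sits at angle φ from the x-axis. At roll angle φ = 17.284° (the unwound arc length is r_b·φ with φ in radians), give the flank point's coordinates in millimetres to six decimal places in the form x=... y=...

x=14.452835 y=0.125471

pitch radius r_p = m·N/2 = 1.268·24/2 = 15.216000
base radius r_b = r_p·cos α = 15.216000·cos 24.577° = 13.837478
roll angle φ = 17.284° = 0.30166271 rad
x = r_b·(cos φ + φ·sin φ) = 13.837478·(0.95484381 + 0.30166271·0.29710824) = 14.452835
y = r_b·(sin φ − φ·cos φ) = 13.837478·(0.29710824 − 0.30166271·0.95484381) = 0.125471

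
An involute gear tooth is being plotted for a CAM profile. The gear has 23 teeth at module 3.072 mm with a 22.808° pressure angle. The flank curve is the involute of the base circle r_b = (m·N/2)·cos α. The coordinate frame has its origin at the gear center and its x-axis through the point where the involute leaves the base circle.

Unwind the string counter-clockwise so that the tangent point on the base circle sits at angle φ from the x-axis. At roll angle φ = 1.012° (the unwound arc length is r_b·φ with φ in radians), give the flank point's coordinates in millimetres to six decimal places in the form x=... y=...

x=32.570749 y=0.000060

pitch radius r_p = m·N/2 = 3.072·23/2 = 35.328000
base radius r_b = r_p·cos α = 35.328000·cos 22.808° = 32.565670
roll angle φ = 1.012° = 0.01766273 rad
x = r_b·(cos φ + φ·sin φ) = 32.565670·(0.99984402 + 0.01766273·0.01766181) = 32.570749
y = r_b·(sin φ − φ·cos φ) = 32.565670·(0.01766181 − 0.01766273·0.99984402) = 0.000060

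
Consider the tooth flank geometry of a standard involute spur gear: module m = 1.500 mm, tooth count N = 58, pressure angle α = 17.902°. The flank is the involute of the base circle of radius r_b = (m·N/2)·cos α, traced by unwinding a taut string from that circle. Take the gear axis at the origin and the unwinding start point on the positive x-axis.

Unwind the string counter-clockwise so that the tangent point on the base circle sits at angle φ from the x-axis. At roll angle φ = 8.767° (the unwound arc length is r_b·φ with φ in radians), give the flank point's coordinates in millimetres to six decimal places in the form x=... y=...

pitch radius r_p = m·N/2 = 1.500·58/2 = 43.500000
base radius r_b = r_p·cos α = 43.500000·cos 17.902° = 41.393890
roll angle φ = 8.767° = 0.15301302 rad
x = r_b·(cos φ + φ·sin φ) = 41.393890·(0.98831633 + 0.15301302·0.15241663) = 41.875634
y = r_b·(sin φ − φ·cos φ) = 41.393890·(0.15241663 − 0.15301302·0.98831633) = 0.049315

x=41.875634 y=0.049315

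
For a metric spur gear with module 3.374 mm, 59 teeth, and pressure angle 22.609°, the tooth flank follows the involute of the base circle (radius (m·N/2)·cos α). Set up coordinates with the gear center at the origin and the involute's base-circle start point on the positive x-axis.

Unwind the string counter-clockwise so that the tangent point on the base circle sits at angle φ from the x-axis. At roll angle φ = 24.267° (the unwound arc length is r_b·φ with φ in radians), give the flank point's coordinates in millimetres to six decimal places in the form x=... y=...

x=99.759257 y=2.285534

pitch radius r_p = m·N/2 = 3.374·59/2 = 99.533000
base radius r_b = r_p·cos α = 99.533000·cos 22.609° = 91.883873
roll angle φ = 24.267° = 0.42353905 rad
x = r_b·(cos φ + φ·sin φ) = 91.883873·(0.91164014 + 0.42353905·0.41098936) = 99.759257
y = r_b·(sin φ − φ·cos φ) = 91.883873·(0.41098936 − 0.42353905·0.91164014) = 2.285534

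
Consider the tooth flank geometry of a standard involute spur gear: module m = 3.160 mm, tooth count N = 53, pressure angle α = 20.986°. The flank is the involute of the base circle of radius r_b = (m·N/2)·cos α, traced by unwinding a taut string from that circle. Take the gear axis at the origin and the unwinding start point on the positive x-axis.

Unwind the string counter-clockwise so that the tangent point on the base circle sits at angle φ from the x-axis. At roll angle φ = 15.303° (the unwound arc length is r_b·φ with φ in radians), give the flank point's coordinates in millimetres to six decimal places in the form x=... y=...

pitch radius r_p = m·N/2 = 3.160·53/2 = 83.740000
base radius r_b = r_p·cos α = 83.740000·cos 20.986° = 78.185355
roll angle φ = 15.303° = 0.26708774 rad
x = r_b·(cos φ + φ·sin φ) = 78.185355·(0.96454360 + 0.26708774·0.26392355) = 80.924528
y = r_b·(sin φ − φ·cos φ) = 78.185355·(0.26392355 − 0.26708774·0.96454360) = 0.493020

x=80.924528 y=0.493020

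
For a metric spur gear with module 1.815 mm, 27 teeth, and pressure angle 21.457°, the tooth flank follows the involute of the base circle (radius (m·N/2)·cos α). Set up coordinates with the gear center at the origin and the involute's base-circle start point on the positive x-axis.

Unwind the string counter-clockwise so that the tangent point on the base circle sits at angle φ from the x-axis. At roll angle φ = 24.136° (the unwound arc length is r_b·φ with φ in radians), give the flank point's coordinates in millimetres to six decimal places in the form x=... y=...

pitch radius r_p = m·N/2 = 1.815·27/2 = 24.502500
base radius r_b = r_p·cos α = 24.502500·cos 21.457° = 22.804290
roll angle φ = 24.136° = 0.42125267 rad
x = r_b·(cos φ + φ·sin φ) = 22.804290·(0.91257744 + 0.42125267·0.40890393) = 24.738762
y = r_b·(sin φ − φ·cos φ) = 22.804290·(0.40890393 − 0.42125267·0.91257744) = 0.558209

x=24.738762 y=0.558209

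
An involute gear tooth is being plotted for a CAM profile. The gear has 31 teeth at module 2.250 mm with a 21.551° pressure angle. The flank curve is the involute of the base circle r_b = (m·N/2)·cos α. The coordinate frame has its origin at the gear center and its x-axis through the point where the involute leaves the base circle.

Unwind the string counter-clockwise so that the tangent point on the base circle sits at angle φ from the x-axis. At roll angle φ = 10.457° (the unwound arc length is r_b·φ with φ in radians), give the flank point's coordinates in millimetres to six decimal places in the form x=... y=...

x=32.972662 y=0.065513

pitch radius r_p = m·N/2 = 2.250·31/2 = 34.875000
base radius r_b = r_p·cos α = 34.875000·cos 21.551° = 32.436923
roll angle φ = 10.457° = 0.18250908 rad
x = r_b·(cos φ + φ·sin φ) = 32.436923·(0.98339140 + 0.18250908·0.18149755) = 32.972662
y = r_b·(sin φ − φ·cos φ) = 32.436923·(0.18149755 − 0.18250908·0.98339140) = 0.065513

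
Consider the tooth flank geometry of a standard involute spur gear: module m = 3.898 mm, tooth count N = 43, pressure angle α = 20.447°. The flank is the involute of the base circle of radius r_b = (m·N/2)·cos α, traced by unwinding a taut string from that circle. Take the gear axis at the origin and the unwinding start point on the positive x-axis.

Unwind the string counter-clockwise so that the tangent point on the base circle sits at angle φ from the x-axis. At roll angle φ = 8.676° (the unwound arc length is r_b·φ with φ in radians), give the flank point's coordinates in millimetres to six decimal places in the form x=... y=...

x=79.421936 y=0.090676

pitch radius r_p = m·N/2 = 3.898·43/2 = 83.807000
base radius r_b = r_p·cos α = 83.807000·cos 20.447° = 78.526802
roll angle φ = 8.676° = 0.15142477 rad
x = r_b·(cos φ + φ·sin φ) = 78.526802·(0.98855716 + 0.15142477·0.15084675) = 79.421936
y = r_b·(sin φ − φ·cos φ) = 78.526802·(0.15084675 − 0.15142477·0.98855716) = 0.090676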